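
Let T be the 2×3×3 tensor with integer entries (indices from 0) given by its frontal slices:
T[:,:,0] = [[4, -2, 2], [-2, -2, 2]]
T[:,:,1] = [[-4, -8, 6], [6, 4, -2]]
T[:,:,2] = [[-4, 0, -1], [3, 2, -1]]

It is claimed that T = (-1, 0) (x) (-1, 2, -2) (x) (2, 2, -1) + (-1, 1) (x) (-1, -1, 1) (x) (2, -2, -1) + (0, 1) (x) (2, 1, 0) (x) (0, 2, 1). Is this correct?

Reconstruct entry (0,0,1) from the claimed factors: Σₗ aₗ[0]bₗ[0]cₗ[1] = (-1)·(-1)·(2) + (-1)·(-1)·(-2) + (0)·(2)·(2) = 0, but T[0,0,1] = -4. The claim is false.

No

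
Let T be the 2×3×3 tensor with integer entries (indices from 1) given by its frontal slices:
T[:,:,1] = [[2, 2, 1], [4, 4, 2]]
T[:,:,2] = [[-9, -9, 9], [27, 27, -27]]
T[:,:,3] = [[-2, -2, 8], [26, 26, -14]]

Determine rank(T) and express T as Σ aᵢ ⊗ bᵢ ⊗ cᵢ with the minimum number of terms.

rank(T) = 2

Lower bound: the mode-1 unfolding of T (rows indexed by i, columns by (j,k) = (1,1), (1,2), (1,3), (2,1), (2,2), (2,3), (3,1), (3,2), (3,3)) is [[2, -9, -2, 2, -9, -2, 1, 9, 8], [4, 27, 26, 4, 27, 26, 2, -27, -14]].
There the 2×2 minor on rows i ∈ {1, 2}, columns (j,k) ∈ {(1,1), (1,2)} is det [[2, -9], [4, 27]] = 90 ≠ 0, so this unfolding has rank ≥ 2; CP rank is at least every unfolding rank, so rank(T) ≥ 2. (Unfolding ranks only ever bound the CP rank from below — rank(T) can be strictly larger than all of them — so the matching upper bound has to come from an explicit 2-term decomposition.)
Upper bound — finding two terms. Write S_k = T[:,:,k] for the frontal slices: S₁ = [[2, 2, 1], [4, 4, 2]], S₂ = [[-9, -9, 9], [27, 27, -27]], S₃ = [[-2, -2, 8], [26, 26, -14]].
If T = a₁ ⊗ b₁ ⊗ c₁ + a₂ ⊗ b₂ ⊗ c₂ then each S_k = c₁[k]·a₁b₁ᵀ + c₂[k]·a₂b₂ᵀ. S₁ and S₂ are linearly independent, so a₁b₁ᵀ and a₂b₂ᵀ must span the same plane of matrices: they are the rank-1 matrices of the form x·S₁ + y·S₂.
The 2×2 minor of x·S₁ + y·S₂ on rows {1,2}, columns {1,3} is −135·xy = (-135)·(y)(x), vanishing at (x:y) = (1:0) and (0:1).
M₁ = S₁ = [[2, 2, 1], [4, 4, 2]] = [1, 2][2, 2, 1]ᵀ and M₂ = S₂ = [[-9, -9, 9], [27, 27, -27]] = (-9)·[1, -3][1, 1, -1]ᵀ, so take a₁ = [1, 2], b₁ = [2, 2, 1], a₂ = [1, -3], b₂ = [1, 1, -1].
Each slice is an integer combination of E₁ = a₁b₁ᵀ and E₂ = a₂b₂ᵀ: S₁ = E₁, S₂ = −9·E₂, S₃ = 2·E₁ − 6·E₂; reading off coefficients, c₁ = [1, 0, 2] and c₂ = [0, -9, -6].
Hence T = [1, 2] ⊗ [2, 2, 1] ⊗ [1, 0, 2] + [1, -3] ⊗ [1, 1, -1] ⊗ [0, -9, -6], so rank(T) ≤ 2.
These bounds meet, so rank(T) = 2.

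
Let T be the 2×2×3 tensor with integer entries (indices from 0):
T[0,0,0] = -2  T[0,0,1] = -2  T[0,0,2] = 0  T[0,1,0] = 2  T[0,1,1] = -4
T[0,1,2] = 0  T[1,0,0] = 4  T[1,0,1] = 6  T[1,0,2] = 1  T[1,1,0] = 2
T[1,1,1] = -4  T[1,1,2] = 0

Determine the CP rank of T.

Lower bound: the mode-3 unfolding of T (rows indexed by k, columns by (i,j) = (0,0), (0,1), (1,0), (1,1)) is [[-2, 2, 4, 2], [-2, -4, 6, -4], [0, 0, 1, 0]].
There the 3×3 minor on rows k ∈ {0, 1, 2}, columns (i,j) ∈ {(0,0), (0,1), (1,0)} is det [[-2, 2, 4], [-2, -4, 6], [0, 0, 1]] = 12 ≠ 0, so this unfolding has rank ≥ 3; CP rank is at least every unfolding rank, so rank(T) ≥ 3. (Unfolding ranks only ever bound the CP rank from below — rank(T) can be strictly larger than all of them — so the matching upper bound has to come from an explicit 3-term decomposition.)
Upper bound: T is a sum of 3 rank-1 terms, T = (0, 1) ⊗ (1, 0) ⊗ (0, 2, 1) + (1, -2) ⊗ (1, 0) ⊗ (-2, -2, 0) + (1, 1) ⊗ (0, 1) ⊗ (2, -4, 0) (one valid choice — decompositions are not unique — normalised so each a, b is primitive with positive first nonzero entry; check it by expanding all entries), so rank(T) ≤ 3.
These bounds meet, so rank(T) = 3.

3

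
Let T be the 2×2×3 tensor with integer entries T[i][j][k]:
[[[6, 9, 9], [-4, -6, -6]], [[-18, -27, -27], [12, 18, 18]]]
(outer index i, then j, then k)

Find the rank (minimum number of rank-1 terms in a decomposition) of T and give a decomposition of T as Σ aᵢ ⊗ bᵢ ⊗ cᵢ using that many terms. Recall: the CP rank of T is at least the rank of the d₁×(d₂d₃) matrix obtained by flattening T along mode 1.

rank(T) = 1

Lower bound: T ≠ 0 (e.g. T[0,0,0] = 6), so rank(T) ≥ 1.
Upper bound: if T = a ⊗ b ⊗ c then every fibre of T is a multiple of the corresponding factor, so read the factors off the fibres through the nonzero entry T[0,0,0] = 6.
The mode-1 fibre T[:,0,0] = [6, -18] gives a = [1, -3] (primitive direction); the mode-2 fibre T[0,:,0] = [6, -4] gives b = [3, -2]; then c[k] = T[0,0,k] / (a[0]·b[0]) = [6, 9, 9] / 3 = [2, 3, 3].
Expanding [1, -3] ⊗ [3, -2] ⊗ [2, 3, 3] reproduces all 12 entries of T, so T = [1, -3] ⊗ [3, -2] ⊗ [2, 3, 3] and rank(T) ≤ 1.
These bounds meet, so rank(T) = 1.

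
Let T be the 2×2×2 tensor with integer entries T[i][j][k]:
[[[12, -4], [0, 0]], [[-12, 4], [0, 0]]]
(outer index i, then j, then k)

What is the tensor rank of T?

Lower bound: T ≠ 0 (e.g. T[0,0,0] = 12), so rank(T) ≥ 1.
Upper bound: the mode-1 fibre T[:,0,0] = [12, -12] gives a = [1, -1] (primitive direction); the mode-2 fibre T[0,:,0] = [12, 0] gives b = [1, 0]; then c[k] = T[0,0,k] / (a[0]·b[0]) = [12, -4] / 1 = [12, -4].
Expanding [1, -1] ∘ [1, 0] ∘ [12, -4] reproduces all 8 entries of T, so T = [1, -1] ∘ [1, 0] ∘ [12, -4] and rank(T) ≤ 1.
These bounds meet, so rank(T) = 1.

1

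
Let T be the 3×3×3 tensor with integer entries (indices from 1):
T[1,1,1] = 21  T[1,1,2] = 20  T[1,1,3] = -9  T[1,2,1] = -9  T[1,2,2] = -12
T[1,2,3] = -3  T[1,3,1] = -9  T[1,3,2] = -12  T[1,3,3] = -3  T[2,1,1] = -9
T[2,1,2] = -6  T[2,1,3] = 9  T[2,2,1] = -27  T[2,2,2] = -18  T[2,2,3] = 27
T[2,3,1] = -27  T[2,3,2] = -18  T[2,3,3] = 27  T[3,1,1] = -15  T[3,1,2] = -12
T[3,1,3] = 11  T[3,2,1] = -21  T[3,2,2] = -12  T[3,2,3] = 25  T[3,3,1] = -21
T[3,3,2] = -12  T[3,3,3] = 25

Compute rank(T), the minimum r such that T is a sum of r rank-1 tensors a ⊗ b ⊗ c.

2

Lower bound: the mode-2 unfolding of T (rows indexed by j, columns by (i,k) = (1,1), (1,2), (1,3), (2,1), (2,2), (2,3), (3,1), (3,2), (3,3)) is [[21, 20, -9, -9, -6, 9, -15, -12, 11], [-9, -12, -3, -27, -18, 27, -21, -12, 25], [-9, -12, -3, -27, -18, 27, -21, -12, 25]].
There the 2×2 minor on rows j ∈ {1, 2}, columns (i,k) ∈ {(1,1), (1,2)} is det [[21, 20], [-9, -12]] = -72 ≠ 0, so this unfolding has rank ≥ 2; CP rank is at least every unfolding rank, so rank(T) ≥ 2. (Flattening ranks never certify an upper bound on CP rank; for that we must actually write T with 2 rank-1 terms.)
Upper bound — finding two terms. Write S_k = T[:,:,k] for the frontal slices: S₁ = [[21, -9, -9], [-9, -27, -27], [-15, -21, -21]], S₂ = [[20, -12, -12], [-6, -18, -18], [-12, -12, -12]], S₃ = [[-9, -3, -3], [9, 27, 27], [11, 25, 25]].
If T = a₁ ⊗ b₁ ⊗ c₁ + a₂ ⊗ b₂ ⊗ c₂ then each S_k = c₁[k]·a₁b₁ᵀ + c₂[k]·a₂b₂ᵀ. S₁ and S₂ are linearly independent, so a₁b₁ᵀ and a₂b₂ᵀ must span the same plane of matrices: they are the rank-1 matrices of the form x·S₁ + y·S₂.
The 2×2 minor of x·S₁ + y·S₂ on rows {1,2}, columns {1,2} is −648·x² − 1080·xy − 432·y² = (-216)·(3·x + 2·y)(x + y), vanishing at (x:y) = (2:-3) and (1:-1).
M₁ = 2·S₁ − 3·S₂ = [[-18, 18, 18], [0, 0, 0], [6, -6, -6]] = (-6)·[3, 0, -1][1, -1, -1]ᵀ and M₂ = S₁ − S₂ = [[1, 3, 3], [-3, -9, -9], [-3, -9, -9]] = [1, -3, -3][1, 3, 3]ᵀ, so take a₁ = [3, 0, -1], b₁ = [1, -1, -1], a₂ = [1, -3, -3], b₂ = [1, 3, 3].
Each slice is an integer combination of E₁ = a₁b₁ᵀ and E₂ = a₂b₂ᵀ: S₁ = 6·E₁ + 3·E₂, S₂ = 6·E₁ + 2·E₂, S₃ = −2·E₁ − 3·E₂; reading off coefficients, c₁ = [6, 6, -2] and c₂ = [3, 2, -3].
Hence T = [3, 0, -1] ⊗ [1, -1, -1] ⊗ [6, 6, -2] + [1, -3, -3] ⊗ [1, 3, 3] ⊗ [3, 2, -3], so rank(T) ≤ 2.
These bounds meet, so rank(T) = 2.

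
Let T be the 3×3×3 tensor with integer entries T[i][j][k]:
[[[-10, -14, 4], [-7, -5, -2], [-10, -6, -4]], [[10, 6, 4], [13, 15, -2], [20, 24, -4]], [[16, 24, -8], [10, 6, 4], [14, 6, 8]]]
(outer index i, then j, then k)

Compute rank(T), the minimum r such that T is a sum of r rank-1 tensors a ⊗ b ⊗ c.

2

Lower bound: in the mode-3 unfolding of T (rows indexed by k, columns by (i,j)) the 2×2 minor on rows k ∈ {0, 1}, columns (i,j) ∈ {(0,0), (0,1)} is det [[-10, -7], [-14, -5]] = -48 ≠ 0, so that unfolding has rank ≥ 2 and hence rank(T) ≥ 2 (CP rank is at least every unfolding rank, though it can be larger).
Upper bound: with S_k = T[:,:,k], the two rank-1 terms a₁b₁ᵀ, a₂b₂ᵀ are the rank-1 members of the pencil x·S₀ + y·S₁.
The 2×2 minor of x·S₀ + y·S₁ on rows {0,1}, columns {0,1} is −60·x² − 240·xy − 180·y² = (-60)·(x + 3·y)(x + y), vanishing at (x:y) = (3:-1) and (1:-1).
M₁ = 3·S₀ − S₁ = [[-16, -16, -24], [24, 24, 36], [24, 24, 36]] = (-4)·(2, -3, -3)(2, 2, 3)ᵀ and M₂ = S₀ − S₁ = [[4, -2, -4], [4, -2, -4], [-8, 4, 8]] = 2·(1, 1, -2)(2, -1, -2)ᵀ, so take a₁ = (2, -3, -3), b₁ = (2, 2, 3), a₂ = (1, 1, -2), b₂ = (2, -1, -2).
Each slice is an integer combination of E₁ = a₁b₁ᵀ and E₂ = a₂b₂ᵀ: S₀ = −2·E₁ − E₂, S₁ = −2·E₁ − 3·E₂, S₂ = 2·E₂; reading off coefficients, c₁ = (-2, -2, 0) and c₂ = (-1, -3, 2).
Hence T = (2, -3, -3) ⊗ (2, 2, 3) ⊗ (-2, -2, 0) + (1, 1, -2) ⊗ (2, -1, -2) ⊗ (-1, -3, 2), so rank(T) ≤ 2.
These bounds meet, so rank(T) = 2.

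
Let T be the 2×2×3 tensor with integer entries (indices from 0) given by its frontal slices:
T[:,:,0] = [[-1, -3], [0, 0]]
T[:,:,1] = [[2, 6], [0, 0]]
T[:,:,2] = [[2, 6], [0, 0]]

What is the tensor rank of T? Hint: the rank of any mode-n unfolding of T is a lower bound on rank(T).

1

Lower bound: T ≠ 0 (e.g. T[0,0,0] = -1), so rank(T) ≥ 1.
Upper bound: the mode-1 fibre T[:,0,0] = [-1, 0] gives a = (1, 0) (primitive direction); the mode-2 fibre T[0,:,0] = [-1, -3] gives b = (1, 3); then c[k] = T[0,0,k] / (a[0]·b[0]) = [-1, 2, 2] / 1 = (-1, 2, 2).
Expanding (1, 0) ⊗ (1, 3) ⊗ (-1, 2, 2) reproduces all 12 entries of T, so T = (1, 0) ⊗ (1, 3) ⊗ (-1, 2, 2) and rank(T) ≤ 1.
These bounds meet, so rank(T) = 1.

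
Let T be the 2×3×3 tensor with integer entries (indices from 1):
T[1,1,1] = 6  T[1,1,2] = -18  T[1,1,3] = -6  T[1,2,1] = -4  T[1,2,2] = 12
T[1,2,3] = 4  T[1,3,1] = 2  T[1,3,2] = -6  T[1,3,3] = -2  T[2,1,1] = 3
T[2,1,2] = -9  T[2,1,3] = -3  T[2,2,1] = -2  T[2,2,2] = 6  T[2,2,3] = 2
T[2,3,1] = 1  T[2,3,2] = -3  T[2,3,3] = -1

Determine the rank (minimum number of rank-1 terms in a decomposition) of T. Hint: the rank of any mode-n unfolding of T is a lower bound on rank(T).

1

Lower bound: T ≠ 0 (e.g. T[1,1,1] = 6), so rank(T) ≥ 1.
Upper bound: if T = a ⊗ b ⊗ c then every fibre of T is a multiple of the corresponding factor, so read the factors off the fibres through the nonzero entry T[1,1,1] = 6.
The mode-1 fibre T[:,1,1] = [6, 3] gives a = (2, 1) (primitive direction); the mode-2 fibre T[1,:,1] = [6, -4, 2] gives b = (3, -2, 1); then c[k] = T[1,1,k] / (a[1]·b[1]) = [6, -18, -6] / 6 = (1, -3, -1).
Expanding (2, 1) ⊗ (3, -2, 1) ⊗ (1, -3, -1) reproduces all 18 entries of T, so T = (2, 1) ⊗ (3, -2, 1) ⊗ (1, -3, -1) and rank(T) ≤ 1.
These bounds meet, so rank(T) = 1.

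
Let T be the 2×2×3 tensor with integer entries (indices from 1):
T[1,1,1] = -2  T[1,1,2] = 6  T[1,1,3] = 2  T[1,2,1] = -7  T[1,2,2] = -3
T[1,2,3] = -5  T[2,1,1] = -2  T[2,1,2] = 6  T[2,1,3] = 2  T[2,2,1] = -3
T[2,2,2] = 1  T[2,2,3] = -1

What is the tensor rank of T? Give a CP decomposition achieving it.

Lower bound: in the mode-2 unfolding of T (rows indexed by j, columns by (i,k)) the 2×2 minor on rows j ∈ {1, 2}, columns (i,k) ∈ {(1,1), (1,2)} is det [[-2, 6], [-7, -3]] = 48 ≠ 0, so that unfolding has rank ≥ 2 and hence rank(T) ≥ 2 (CP rank is at least every unfolding rank, though it can be larger).
Upper bound: with S_k = T[:,:,k], the two rank-1 terms a₁b₁ᵀ, a₂b₂ᵀ are the rank-1 members of the pencil x·S₁ + y·S₂.
det(x·S₁ + y·S₂) is −8·x² + 16·xy + 24·y² = (-8)·(x − 3·y)(x + y), vanishing at (x:y) = (3:1) and (1:-1).
M₁ = 3·S₁ + S₂ = [[0, -24], [0, -8]] = (-8)·[3, 1][0, 1]ᵀ and M₂ = S₁ − S₂ = [[-8, -4], [-8, -4]] = (-4)·[1, 1][2, 1]ᵀ, so take a₁ = [3, 1], b₁ = [0, 1], a₂ = [1, 1], b₂ = [2, 1].
Each slice is an integer combination of E₁ = a₁b₁ᵀ and E₂ = a₂b₂ᵀ: S₁ = −2·E₁ − E₂, S₂ = −2·E₁ + 3·E₂, S₃ = −2·E₁ + E₂; reading off coefficients, c₁ = [-2, -2, -2] and c₂ = [-1, 3, 1].
Hence T = [3, 1] ⊗ [0, 1] ⊗ [-2, -2, -2] + [1, 1] ⊗ [2, 1] ⊗ [-1, 3, 1], so rank(T) ≤ 2.
These bounds meet, so rank(T) = 2.

rank(T) = 2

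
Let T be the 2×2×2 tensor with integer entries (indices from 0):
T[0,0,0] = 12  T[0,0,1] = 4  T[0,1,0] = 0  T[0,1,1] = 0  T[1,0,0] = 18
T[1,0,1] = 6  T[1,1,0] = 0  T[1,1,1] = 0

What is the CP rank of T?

1

Lower bound: T ≠ 0 (e.g. T[0,0,0] = 12), so rank(T) ≥ 1.
Upper bound: if T = a ⊗ b ⊗ c then every fibre of T is a multiple of the corresponding factor, so read the factors off the fibres through the nonzero entry T[0,0,0] = 12.
The mode-1 fibre T[:,0,0] = [12, 18] gives a = [2, 3] (primitive direction); the mode-2 fibre T[0,:,0] = [12, 0] gives b = [1, 0]; then c[k] = T[0,0,k] / (a[0]·b[0]) = [12, 4] / 2 = [6, 2].
Expanding [2, 3] ⊗ [1, 0] ⊗ [6, 2] reproduces all 8 entries of T, so T = [2, 3] ⊗ [1, 0] ⊗ [6, 2] and rank(T) ≤ 1.
These bounds meet, so rank(T) = 1.
Check entry T[0,1,0] = 0: (2)·(0)·(6) = 0.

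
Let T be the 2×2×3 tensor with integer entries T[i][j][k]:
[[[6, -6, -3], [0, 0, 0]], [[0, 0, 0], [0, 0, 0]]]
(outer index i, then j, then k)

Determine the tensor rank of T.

Lower bound: T ≠ 0 (e.g. T[0,0,0] = 6), so rank(T) ≥ 1.
Upper bound: the mode-1 fibre T[:,0,0] = [6, 0] gives a = [1, 0] (primitive direction); the mode-2 fibre T[0,:,0] = [6, 0] gives b = [1, 0]; then c[k] = T[0,0,k] / (a[0]·b[0]) = [6, -6, -3] / 1 = [6, -6, -3].
Expanding [1, 0] ⊗ [1, 0] ⊗ [6, -6, -3] reproduces all 12 entries of T, so T = [1, 0] ⊗ [1, 0] ⊗ [6, -6, -3] and rank(T) ≤ 1.
These bounds meet, so rank(T) = 1.

1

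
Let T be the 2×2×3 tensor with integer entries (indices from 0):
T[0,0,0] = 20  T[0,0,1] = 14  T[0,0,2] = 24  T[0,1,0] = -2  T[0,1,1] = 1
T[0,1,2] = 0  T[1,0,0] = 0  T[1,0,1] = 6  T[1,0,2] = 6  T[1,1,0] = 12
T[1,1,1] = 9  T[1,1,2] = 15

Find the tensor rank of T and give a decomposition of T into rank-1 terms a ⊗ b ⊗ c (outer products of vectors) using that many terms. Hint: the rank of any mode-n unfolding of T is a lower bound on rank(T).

Lower bound: the mode-2 unfolding of T (rows indexed by j, columns by (i,k) = (0,0), (0,1), (0,2), (1,0), (1,1), (1,2)) is [[20, 14, 24, 0, 6, 6], [-2, 1, 0, 12, 9, 15]].
There the 2×2 minor on rows j ∈ {0, 1}, columns (i,k) ∈ {(0,0), (0,1)} is det [[20, 14], [-2, 1]] = 48 ≠ 0, so this unfolding has rank ≥ 2; CP rank is at least every unfolding rank, so rank(T) ≥ 2. (Flattening ranks never certify an upper bound on CP rank; for that we must actually write T with 2 rank-1 terms.)
Upper bound — finding two terms. Write S_k = T[:,:,k] for the frontal slices: S₀ = [[20, -2], [0, 12]], S₁ = [[14, 1], [6, 9]], S₂ = [[24, 0], [6, 15]].
If T = a₁ ⊗ b₁ ⊗ c₁ + a₂ ⊗ b₂ ⊗ c₂ then each S_k = c₁[k]·a₁b₁ᵀ + c₂[k]·a₂b₂ᵀ. S₀ and S₁ are linearly independent, so a₁b₁ᵀ and a₂b₂ᵀ must span the same plane of matrices: they are the rank-1 matrices of the form x·S₀ + y·S₁.
det(x·S₀ + y·S₁) is 240·x² + 360·xy + 120·y² = 120·(x + y)(2·x + y), vanishing at (x:y) = (1:-1) and (1:-2).
M₁ = S₀ − S₁ = [[6, -3], [-6, 3]] = 3·[1, -1][2, -1]ᵀ and M₂ = S₀ − 2·S₁ = [[-8, -4], [-12, -6]] = (-2)·[2, 3][2, 1]ᵀ, so take a₁ = [1, -1], b₁ = [2, -1], a₂ = [2, 3], b₂ = [2, 1].
Each slice is an integer combination of E₁ = a₁b₁ᵀ and E₂ = a₂b₂ᵀ: S₀ = 6·E₁ + 2·E₂, S₁ = 3·E₁ + 2·E₂, S₂ = 6·E₁ + 3·E₂; reading off coefficients, c₁ = [6, 3, 6] and c₂ = [2, 2, 3].
Hence T = [1, -1] ⊗ [2, -1] ⊗ [6, 3, 6] + [2, 3] ⊗ [2, 1] ⊗ [2, 2, 3], so rank(T) ≤ 2.
These bounds meet, so rank(T) = 2.

rank(T) = 2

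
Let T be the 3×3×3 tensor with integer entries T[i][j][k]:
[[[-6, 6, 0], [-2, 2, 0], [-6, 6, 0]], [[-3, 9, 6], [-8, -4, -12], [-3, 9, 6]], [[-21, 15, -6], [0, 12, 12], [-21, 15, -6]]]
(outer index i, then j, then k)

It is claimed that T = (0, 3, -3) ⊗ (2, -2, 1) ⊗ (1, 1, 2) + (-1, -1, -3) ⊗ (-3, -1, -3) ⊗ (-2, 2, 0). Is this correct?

Reconstruct entry (1,0,0) from the claimed factors: Σₗ aₗ[1]bₗ[0]cₗ[0] = (3)·(2)·(1) + (-1)·(-3)·(-2) = 0, but T[1,0,0] = -3. The claim is false.

No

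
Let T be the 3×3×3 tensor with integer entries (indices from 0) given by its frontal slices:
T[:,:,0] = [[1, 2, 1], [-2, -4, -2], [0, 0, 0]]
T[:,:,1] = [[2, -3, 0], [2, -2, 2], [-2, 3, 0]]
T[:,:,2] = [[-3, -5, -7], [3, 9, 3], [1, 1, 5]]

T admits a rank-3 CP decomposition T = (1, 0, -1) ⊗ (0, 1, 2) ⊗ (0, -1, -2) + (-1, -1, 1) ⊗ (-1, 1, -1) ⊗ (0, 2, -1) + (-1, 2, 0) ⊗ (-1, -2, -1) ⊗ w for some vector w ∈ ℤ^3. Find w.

w = (1, 0, -2)

Subtract the known terms from T to get the rank-1 residual R = (-1, 2, 0) ⊗ (-1, -2, -1) ⊗ w, so R[i,j,k] = a[i]·b[j]·w[k]. Pick indices with nonzero a[0]·b[0] = (-1)·(-1) = 1. Only the fibre through (0,0,·) is needed: R[0,0,:] = T[0,0,:] − Σₗ aₗ[0]bₗ[0]cₗ = [1, 2, -3] − (1)·(0)·(0, -1, -2) − (-1)·(-1)·(0, 2, -1) = [1, 0, -2]. Then w[k] = R[0,0,k] / 1 for each k, giving w = [1, 0, -2] / 1 = (1, 0, -2).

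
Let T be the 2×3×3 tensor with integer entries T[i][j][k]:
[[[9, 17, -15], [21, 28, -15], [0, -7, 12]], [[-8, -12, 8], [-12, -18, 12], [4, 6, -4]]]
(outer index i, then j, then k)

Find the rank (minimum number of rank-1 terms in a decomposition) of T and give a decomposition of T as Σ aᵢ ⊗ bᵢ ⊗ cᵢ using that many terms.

rank(T) = 2

Lower bound: the mode-2 unfolding of T (rows indexed by j, columns by (i,k) = (0,0), (0,1), (0,2), (1,0), (1,1), (1,2)) is [[9, 17, -15, -8, -12, 8], [21, 28, -15, -12, -18, 12], [0, -7, 12, 4, 6, -4]].
There the 2×2 minor on rows j ∈ {0, 1}, columns (i,k) ∈ {(0,0), (0,1)} is det [[9, 17], [21, 28]] = -105 ≠ 0, so this unfolding has rank ≥ 2; CP rank is at least every unfolding rank, so rank(T) ≥ 2. (Unfolding ranks only ever bound the CP rank from below — rank(T) can be strictly larger than all of them — so the matching upper bound has to come from an explicit 2-term decomposition.)
Upper bound — finding two terms. Write S_k = T[:,:,k] for the frontal slices: S₀ = [[9, 21, 0], [-8, -12, 4]], S₁ = [[17, 28, -7], [-12, -18, 6]], S₂ = [[-15, -15, 12], [8, 12, -4]].
If T = a₁ ⊗ b₁ ⊗ c₁ + a₂ ⊗ b₂ ⊗ c₂ then each S_k = c₁[k]·a₁b₁ᵀ + c₂[k]·a₂b₂ᵀ. S₀ and S₁ are linearly independent, so a₁b₁ᵀ and a₂b₂ᵀ must span the same plane of matrices: they are the rank-1 matrices of the form x·S₀ + y·S₁.
The 2×2 minor of x·S₀ + y·S₁ on rows {0,1}, columns {0,1} is 60·x² + 110·xy + 30·y² = 10·(2·x + 3·y)(3·x + y), vanishing at (x:y) = (3:-2) and (1:-3).
M₁ = 3·S₀ − 2·S₁ = [[-7, 7, 14], [0, 0, 0]] = (-7)·[1, 0][1, -1, -2]ᵀ and M₂ = S₀ − 3·S₁ = [[-42, -63, 21], [28, 42, -14]] = (-7)·[3, -2][2, 3, -1]ᵀ, so take a₁ = [1, 0], b₁ = [1, -1, -2], a₂ = [3, -2], b₂ = [2, 3, -1].
Each slice is an integer combination of E₁ = a₁b₁ᵀ and E₂ = a₂b₂ᵀ: S₀ = −3·E₁ + 2·E₂, S₁ = −E₁ + 3·E₂, S₂ = −3·E₁ − 2·E₂; reading off coefficients, c₁ = [-3, -1, -3] and c₂ = [2, 3, -2].
Hence T = [1, 0] ⊗ [1, -1, -2] ⊗ [-3, -1, -3] + [3, -2] ⊗ [2, 3, -1] ⊗ [2, 3, -2], so rank(T) ≤ 2.
These bounds meet, so rank(T) = 2.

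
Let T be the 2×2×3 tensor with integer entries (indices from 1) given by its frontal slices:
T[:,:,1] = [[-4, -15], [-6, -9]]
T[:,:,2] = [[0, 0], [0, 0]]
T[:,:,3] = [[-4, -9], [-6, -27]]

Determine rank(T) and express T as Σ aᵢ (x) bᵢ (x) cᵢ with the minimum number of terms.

rank(T) = 2

Lower bound: in the mode-1 unfolding of T (rows indexed by i, columns by (j,k)) the 2×2 minor on rows i ∈ {1, 2}, columns (j,k) ∈ {(1,1), (2,1)} is det [[-4, -15], [-6, -9]] = -54 ≠ 0, so that unfolding has rank ≥ 2 and hence rank(T) ≥ 2 (CP rank is at least every unfolding rank, though it can be larger).
Upper bound: with S_k = T[:,:,k], the two rank-1 terms a₁b₁ᵀ, a₂b₂ᵀ are the rank-1 members of the pencil x·S₁ + y·S₃.
det(x·S₁ + y·S₃) is −54·x² + 54·y² = (-54)·(x − y)(x + y), vanishing at (x:y) = (1:1) and (1:-1).
M₁ = S₁ + S₃ = [[-8, -24], [-12, -36]] = (-4)·(2, 3)(1, 3)ᵀ and M₂ = S₁ − S₃ = [[0, -6], [0, 18]] = (-6)·(1, -3)(0, 1)ᵀ, so take a₁ = (2, 3), b₁ = (1, 3), a₂ = (1, -3), b₂ = (0, 1).
Each slice is an integer combination of E₁ = a₁b₁ᵀ and E₂ = a₂b₂ᵀ: S₁ = −2·E₁ − 3·E₂, S₂ = 0, S₃ = −2·E₁ + 3·E₂; reading off coefficients, c₁ = (-2, 0, -2) and c₂ = (-3, 0, 3).
Hence T = (2, 3) (x) (1, 3) (x) (-2, 0, -2) + (1, -3) (x) (0, 1) (x) (-3, 0, 3), so rank(T) ≤ 2.
These bounds meet, so rank(T) = 2.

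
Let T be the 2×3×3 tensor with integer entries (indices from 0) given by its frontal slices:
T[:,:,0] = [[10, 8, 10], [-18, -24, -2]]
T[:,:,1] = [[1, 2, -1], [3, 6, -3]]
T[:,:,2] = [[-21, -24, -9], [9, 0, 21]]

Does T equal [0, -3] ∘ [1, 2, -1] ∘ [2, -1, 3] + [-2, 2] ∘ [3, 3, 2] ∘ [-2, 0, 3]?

No

Reconstruct entry (0,0,0) from the claimed factors: Σₗ aₗ[0]bₗ[0]cₗ[0] = (0)·(1)·(2) + (-2)·(3)·(-2) = 12, but T[0,0,0] = 10. The claim is false.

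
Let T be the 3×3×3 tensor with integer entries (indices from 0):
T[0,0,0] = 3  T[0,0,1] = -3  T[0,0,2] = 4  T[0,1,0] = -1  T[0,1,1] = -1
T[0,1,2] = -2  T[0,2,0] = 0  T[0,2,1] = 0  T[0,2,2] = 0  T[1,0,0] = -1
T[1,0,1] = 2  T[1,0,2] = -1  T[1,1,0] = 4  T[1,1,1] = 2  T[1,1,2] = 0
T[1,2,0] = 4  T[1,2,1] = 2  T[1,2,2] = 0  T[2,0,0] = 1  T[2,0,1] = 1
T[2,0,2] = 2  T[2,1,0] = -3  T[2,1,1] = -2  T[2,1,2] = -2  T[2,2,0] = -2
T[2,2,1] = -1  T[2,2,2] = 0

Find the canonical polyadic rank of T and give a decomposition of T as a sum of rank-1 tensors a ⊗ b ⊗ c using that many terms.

Lower bound: the mode-3 unfolding of T (rows indexed by k, columns by (i,j) = (0,0), (0,1), (0,2), (1,0), (1,1), (1,2), (2,0), (2,1), (2,2)) is [[3, -1, 0, -1, 4, 4, 1, -3, -2], [-3, -1, 0, 2, 2, 2, 1, -2, -1], [4, -2, 0, -1, 0, 0, 2, -2, 0]].
There the 3×3 minor on rows k ∈ {0, 1, 2}, columns (i,j) ∈ {(0,0), (0,1), (1,1)} is det [[3, -1, 4], [-3, -1, 2], [4, -2, 0]] = 44 ≠ 0, so this unfolding has rank ≥ 3; CP rank is at least every unfolding rank, so rank(T) ≥ 3. (Flattening ranks never certify an upper bound on CP rank; for that we must actually write T with 3 rank-1 terms.)
Upper bound: T is a sum of 3 rank-1 terms, T = [0, 2, -1] ⊗ [0, 1, 1] ⊗ [2, 1, 0] + [1, 0, 1] ⊗ [1, -1, 0] ⊗ [1, 1, 2] + [2, -1, 0] ⊗ [1, 0, 0] ⊗ [1, -2, 1] (written with every a and b primitive with positive leading entry and the scale carried by c; CP decompositions are not unique, and this one is verified by expanding entrywise), so rank(T) ≤ 3.
These bounds meet, so rank(T) = 3.

rank(T) = 3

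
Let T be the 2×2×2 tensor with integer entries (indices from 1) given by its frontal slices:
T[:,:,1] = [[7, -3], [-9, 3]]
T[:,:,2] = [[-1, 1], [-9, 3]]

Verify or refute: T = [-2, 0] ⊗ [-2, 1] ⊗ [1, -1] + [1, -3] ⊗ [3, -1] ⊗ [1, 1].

Reconstruct entrywise from the claimed factors. For example, T[1,1,2] = -1 and Σₗ aₗ[1]bₗ[1]cₗ[2] = (-2)·(-2)·(-1) + (1)·(3)·(1) = -1; checking all 8 entries, every one matches. The claim holds.

Yes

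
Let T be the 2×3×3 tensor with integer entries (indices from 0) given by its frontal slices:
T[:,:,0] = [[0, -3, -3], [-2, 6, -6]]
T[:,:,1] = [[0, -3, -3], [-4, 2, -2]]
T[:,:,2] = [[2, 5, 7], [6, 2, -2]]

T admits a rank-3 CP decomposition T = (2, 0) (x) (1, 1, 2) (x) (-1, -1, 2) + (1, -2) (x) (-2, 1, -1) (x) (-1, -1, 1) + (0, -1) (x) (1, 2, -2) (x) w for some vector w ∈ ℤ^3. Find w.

Subtract the known terms from T to get the rank-1 residual R = (0, -1) (x) (1, 2, -2) (x) w, so R[i,j,k] = a[i]·b[j]·w[k]. Pick indices with nonzero a[1]·b[0] = (-1)·(1) = -1. Only the fibre through (1,0,·) is needed: R[1,0,:] = T[1,0,:] − Σₗ aₗ[1]bₗ[0]cₗ = [-2, -4, 6] − (0)·(1)·(-1, -1, 2) − (-2)·(-2)·(-1, -1, 1) = [2, 0, 2]. Then w[k] = R[1,0,k] / -1 for each k, giving w = [2, 0, 2] / -1 = (-2, 0, -2).

w = (-2, 0, -2)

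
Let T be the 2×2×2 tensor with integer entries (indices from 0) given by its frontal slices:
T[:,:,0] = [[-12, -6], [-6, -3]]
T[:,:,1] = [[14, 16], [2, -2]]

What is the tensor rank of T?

2

Lower bound: the mode-1 unfolding of T (rows indexed by i, columns by (j,k) = (0,0), (0,1), (1,0), (1,1)) is [[-12, 14, -6, 16], [-6, 2, -3, -2]].
There the 2×2 minor on rows i ∈ {0, 1}, columns (j,k) ∈ {(0,0), (0,1)} is det [[-12, 14], [-6, 2]] = 60 ≠ 0, so this unfolding has rank ≥ 2; CP rank is at least every unfolding rank, so rank(T) ≥ 2. (This is only a lower bound: in general the CP rank may exceed every unfolding rank, so we still need to exhibit 2 rank-1 terms summing to T.)
Upper bound — finding two terms. Write S_k = T[:,:,k] for the frontal slices: S₀ = [[-12, -6], [-6, -3]], S₁ = [[14, 16], [2, -2]].
If T = a₁ ∘ b₁ ∘ c₁ + a₂ ∘ b₂ ∘ c₂ then each S_k = c₁[k]·a₁b₁ᵀ + c₂[k]·a₂b₂ᵀ. S₀ and S₁ are linearly independent, so a₁b₁ᵀ and a₂b₂ᵀ must span the same plane of matrices: they are the rank-1 matrices of the form x·S₀ + y·S₁.
det(x·S₀ + y·S₁) is 90·xy − 60·y² = 30·(3·x − 2·y)(y), vanishing at (x:y) = (2:3) and (1:0).
M₁ = 2·S₀ + 3·S₁ = [[18, 36], [-6, -12]] = 6·[3, -1][1, 2]ᵀ and M₂ = S₀ = [[-12, -6], [-6, -3]] = (-3)·[2, 1][2, 1]ᵀ, so take a₁ = [3, -1], b₁ = [1, 2], a₂ = [2, 1], b₂ = [2, 1].
Each slice is an integer combination of E₁ = a₁b₁ᵀ and E₂ = a₂b₂ᵀ: S₀ = −3·E₂, S₁ = 2·E₁ + 2·E₂; reading off coefficients, c₁ = [0, 2] and c₂ = [-3, 2].
Hence T = [3, -1] ∘ [1, 2] ∘ [0, 2] + [2, 1] ∘ [2, 1] ∘ [-3, 2], so rank(T) ≤ 2.
These bounds meet, so rank(T) = 2.
Check entry T[0,1,1] = 16: (3)·(2)·(2) + (2)·(1)·(2) = 16.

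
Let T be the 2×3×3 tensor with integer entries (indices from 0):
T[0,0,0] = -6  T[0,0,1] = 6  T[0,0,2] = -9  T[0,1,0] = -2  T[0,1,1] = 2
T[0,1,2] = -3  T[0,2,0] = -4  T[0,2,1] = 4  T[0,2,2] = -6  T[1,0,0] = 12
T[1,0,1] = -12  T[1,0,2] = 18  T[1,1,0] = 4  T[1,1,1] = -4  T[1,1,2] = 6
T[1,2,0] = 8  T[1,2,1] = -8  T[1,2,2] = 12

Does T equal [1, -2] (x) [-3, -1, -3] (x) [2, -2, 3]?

Reconstruct entry (0,2,0) from the claimed factors: Σₗ aₗ[0]bₗ[2]cₗ[0] = (1)·(-3)·(2) = -6, but T[0,2,0] = -4. The claim is false.

No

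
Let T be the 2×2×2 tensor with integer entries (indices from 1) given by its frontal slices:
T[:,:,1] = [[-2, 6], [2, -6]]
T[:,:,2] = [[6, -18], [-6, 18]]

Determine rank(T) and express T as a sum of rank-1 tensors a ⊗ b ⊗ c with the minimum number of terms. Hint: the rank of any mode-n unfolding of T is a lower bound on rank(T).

Lower bound: T ≠ 0 (e.g. T[1,1,1] = -2), so rank(T) ≥ 1.
Upper bound: if T = a ⊗ b ⊗ c then every fibre of T is a multiple of the corresponding factor, so read the factors off the fibres through the nonzero entry T[1,1,1] = -2.
The mode-1 fibre T[:,1,1] = [-2, 2] gives a = [1, -1] (primitive direction); the mode-2 fibre T[1,:,1] = [-2, 6] gives b = [1, -3]; then c[k] = T[1,1,k] / (a[1]·b[1]) = [-2, 6] / 1 = [-2, 6].
Expanding [1, -1] ⊗ [1, -3] ⊗ [-2, 6] reproduces all 8 entries of T, so T = [1, -1] ⊗ [1, -3] ⊗ [-2, 6] and rank(T) ≤ 1.
These bounds meet, so rank(T) = 1.

rank(T) = 1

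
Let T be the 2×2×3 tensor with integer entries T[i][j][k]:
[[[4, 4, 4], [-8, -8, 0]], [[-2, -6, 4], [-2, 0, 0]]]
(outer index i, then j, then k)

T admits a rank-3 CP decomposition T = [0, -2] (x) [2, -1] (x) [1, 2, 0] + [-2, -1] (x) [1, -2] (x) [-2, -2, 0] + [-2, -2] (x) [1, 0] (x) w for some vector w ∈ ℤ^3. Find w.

w = [0, 0, -2]

Subtract the known terms from T to get the rank-1 residual R = [-2, -2] (x) [1, 0] (x) w, so R[i,j,k] = a[i]·b[j]·w[k]. Pick indices with nonzero a[0]·b[0] = (-2)·(1) = -2. Only the fibre through (0,0,·) is needed: R[0,0,:] = T[0,0,:] − Σₗ aₗ[0]bₗ[0]cₗ = [4, 4, 4] − (0)·(2)·[1, 2, 0] − (-2)·(1)·[-2, -2, 0] = [0, 0, 4]. Then w[k] = R[0,0,k] / -2 for each k, giving w = [0, 0, 4] / -2 = [0, 0, -2].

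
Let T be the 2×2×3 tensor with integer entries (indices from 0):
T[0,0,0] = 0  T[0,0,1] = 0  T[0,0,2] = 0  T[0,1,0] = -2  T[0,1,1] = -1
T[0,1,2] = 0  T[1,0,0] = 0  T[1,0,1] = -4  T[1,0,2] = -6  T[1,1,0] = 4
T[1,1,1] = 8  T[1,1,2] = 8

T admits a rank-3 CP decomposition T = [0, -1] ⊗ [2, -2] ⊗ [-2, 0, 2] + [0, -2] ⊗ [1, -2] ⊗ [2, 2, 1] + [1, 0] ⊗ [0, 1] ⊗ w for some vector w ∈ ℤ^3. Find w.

w = [-2, -1, 0]

Subtract the known terms from T to get the rank-1 residual R = [1, 0] ⊗ [0, 1] ⊗ w, so R[i,j,k] = a[i]·b[j]·w[k]. Pick indices with nonzero a[0]·b[1] = (1)·(1) = 1. Only the fibre through (0,1,·) is needed: R[0,1,:] = T[0,1,:] − Σₗ aₗ[0]bₗ[1]cₗ = [-2, -1, 0] − (0)·(-2)·[-2, 0, 2] − (0)·(-2)·[2, 2, 1] = [-2, -1, 0]. Then w[k] = R[0,1,k] / 1 for each k, giving w = [-2, -1, 0] / 1 = [-2, -1, 0].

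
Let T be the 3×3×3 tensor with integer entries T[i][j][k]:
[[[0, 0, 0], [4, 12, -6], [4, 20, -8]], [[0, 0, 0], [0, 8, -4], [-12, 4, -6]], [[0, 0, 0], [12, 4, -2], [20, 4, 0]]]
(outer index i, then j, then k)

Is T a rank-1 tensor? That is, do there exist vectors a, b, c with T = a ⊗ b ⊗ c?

No

The mode-1 unfolding of T (rows indexed by i, columns by (j,k) = (0,0), (0,1), (0,2), (1,0), (1,1), (1,2), (2,0), (2,1), (2,2)) is [[0, 0, 0, 4, 12, -6, 4, 20, -8], [0, 0, 0, 0, 8, -4, -12, 4, -6], [0, 0, 0, 12, 4, -2, 20, 4, 0]].
There the 3×3 minor on rows i ∈ {0, 1, 2}, columns (j,k) ∈ {(1,0), (1,1), (2,0)} is det [[4, 12, 4], [0, 8, -12], [12, 4, 20]] = -1280 ≠ 0, so this unfolding has rank ≥ 3; CP rank is at least every unfolding rank, so rank(T) ≥ 3.
In particular rank(T) ≥ 3 > 1, so T is not rank-1.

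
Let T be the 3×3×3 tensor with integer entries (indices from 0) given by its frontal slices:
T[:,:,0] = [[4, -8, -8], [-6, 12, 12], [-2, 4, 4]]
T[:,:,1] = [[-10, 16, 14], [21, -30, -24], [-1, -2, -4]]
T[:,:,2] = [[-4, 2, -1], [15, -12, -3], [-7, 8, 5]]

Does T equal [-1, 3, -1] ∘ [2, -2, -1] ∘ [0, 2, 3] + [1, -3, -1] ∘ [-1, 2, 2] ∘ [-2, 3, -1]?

No

Reconstruct entry (0,0,0) from the claimed factors: Σₗ aₗ[0]bₗ[0]cₗ[0] = (-1)·(2)·(0) + (1)·(-1)·(-2) = 2, but T[0,0,0] = 4. The claim is false.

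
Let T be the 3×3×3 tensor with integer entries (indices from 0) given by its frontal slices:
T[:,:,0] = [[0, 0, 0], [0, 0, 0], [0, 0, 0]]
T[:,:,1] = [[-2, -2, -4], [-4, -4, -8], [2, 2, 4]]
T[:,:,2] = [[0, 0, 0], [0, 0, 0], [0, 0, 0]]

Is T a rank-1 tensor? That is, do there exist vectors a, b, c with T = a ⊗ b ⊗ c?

Yes

If T = a ⊗ b ⊗ c then every fibre of T is a multiple of the corresponding factor, so read the factors off the fibres through the nonzero entry T[0,0,1] = -2.
The mode-1 fibre T[:,0,1] = [-2, -4, 2] gives a = [1, 2, -1] (primitive direction); the mode-2 fibre T[0,:,1] = [-2, -2, -4] gives b = [1, 1, 2]; then c[k] = T[0,0,k] / (a[0]·b[0]) = [0, -2, 0] / 1 = [0, -2, 0].
Expanding [1, 2, -1] ⊗ [1, 1, 2] ⊗ [0, -2, 0] reproduces all 27 entries of T, so T = [1, 2, -1] ⊗ [1, 1, 2] ⊗ [0, -2, 0] and rank(T) ≤ 1.
Equivalently every frontal slice T[:,:,k] is c[k] times the rank-1 matrix [1, 2, -1] ⊗ [1, 1, 2]. So T has rank 1 (it is nonzero).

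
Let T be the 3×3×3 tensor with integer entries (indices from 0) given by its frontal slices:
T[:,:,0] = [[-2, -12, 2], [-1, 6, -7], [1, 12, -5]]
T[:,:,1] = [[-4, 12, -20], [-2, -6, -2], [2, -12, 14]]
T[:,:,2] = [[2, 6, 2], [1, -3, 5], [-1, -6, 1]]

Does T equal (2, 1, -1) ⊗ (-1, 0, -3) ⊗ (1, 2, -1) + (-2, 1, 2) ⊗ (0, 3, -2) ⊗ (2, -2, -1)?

Yes

Reconstruct entrywise from the claimed factors. For example, T[0,0,2] = 2 and Σₗ aₗ[0]bₗ[0]cₗ[2] = (2)·(-1)·(-1) + (-2)·(0)·(-1) = 2; checking all 27 entries, every one matches. The claim holds.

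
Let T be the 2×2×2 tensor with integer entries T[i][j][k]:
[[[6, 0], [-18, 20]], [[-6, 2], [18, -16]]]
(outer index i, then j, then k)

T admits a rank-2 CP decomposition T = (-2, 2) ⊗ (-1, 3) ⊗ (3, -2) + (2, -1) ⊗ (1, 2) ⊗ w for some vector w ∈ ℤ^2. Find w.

Subtract the known terms from T to get the rank-1 residual R = (2, -1) ⊗ (1, 2) ⊗ w, so R[i,j,k] = a[i]·b[j]·w[k]. Pick indices with nonzero a[0]·b[0] = (2)·(1) = 2. Only the fibre through (0,0,·) is needed: R[0,0,:] = T[0,0,:] − Σₗ aₗ[0]bₗ[0]cₗ = [6, 0] − (-2)·(-1)·(3, -2) = [0, 4]. Then w[k] = R[0,0,k] / 2 for each k, giving w = [0, 4] / 2 = (0, 2).

w = (0, 2)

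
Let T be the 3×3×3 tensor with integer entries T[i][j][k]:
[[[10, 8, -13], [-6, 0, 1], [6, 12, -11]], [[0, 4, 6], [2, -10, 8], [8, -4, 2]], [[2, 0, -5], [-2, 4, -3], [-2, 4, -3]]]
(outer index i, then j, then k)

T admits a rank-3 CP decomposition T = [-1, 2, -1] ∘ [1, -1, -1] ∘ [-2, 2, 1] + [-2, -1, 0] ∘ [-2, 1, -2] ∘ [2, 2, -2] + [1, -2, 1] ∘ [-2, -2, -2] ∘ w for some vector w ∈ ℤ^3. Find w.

w = [0, -1, 2]

Subtract the known terms from T to get the rank-1 residual R = [1, -2, 1] ∘ [-2, -2, -2] ∘ w, so R[i,j,k] = a[i]·b[j]·w[k]. Pick indices with nonzero a[0]·b[0] = (1)·(-2) = -2. Only the fibre through (0,0,·) is needed: R[0,0,:] = T[0,0,:] − Σₗ aₗ[0]bₗ[0]cₗ = [10, 8, -13] − (-1)·(1)·[-2, 2, 1] − (-2)·(-2)·[2, 2, -2] = [0, 2, -4]. Then w[k] = R[0,0,k] / -2 for each k, giving w = [0, 2, -4] / -2 = [0, -1, 2].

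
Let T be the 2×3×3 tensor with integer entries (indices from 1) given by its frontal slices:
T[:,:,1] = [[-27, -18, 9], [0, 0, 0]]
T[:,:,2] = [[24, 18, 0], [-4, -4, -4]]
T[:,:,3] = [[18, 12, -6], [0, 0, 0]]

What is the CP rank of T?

2

Lower bound: in the mode-1 unfolding of T (rows indexed by i, columns by (j,k)) the 2×2 minor on rows i ∈ {1, 2}, columns (j,k) ∈ {(1,1), (1,2)} is det [[-27, 24], [0, -4]] = 108 ≠ 0, so that unfolding has rank ≥ 2 and hence rank(T) ≥ 2 (CP rank is at least every unfolding rank, though it can be larger).
Upper bound: with S_k = T[:,:,k], the two rank-1 terms a₁b₁ᵀ, a₂b₂ᵀ are the rank-1 members of the pencil x·S₁ + y·S₂.
The 2×2 minor of x·S₁ + y·S₂ on rows {1,2}, columns {1,2} is 36·xy − 24·y² = 12·(3·x − 2·y)(y), vanishing at (x:y) = (2:3) and (1:0).
M₁ = 2·S₁ + 3·S₂ = [[18, 18, 18], [-12, -12, -12]] = 6·[3, -2][1, 1, 1]ᵀ and M₂ = S₁ = [[-27, -18, 9], [0, 0, 0]] = (-9)·[1, 0][3, 2, -1]ᵀ, so take a₁ = [3, -2], b₁ = [1, 1, 1], a₂ = [1, 0], b₂ = [3, 2, -1].
Each slice is an integer combination of E₁ = a₁b₁ᵀ and E₂ = a₂b₂ᵀ: S₁ = −9·E₂, S₂ = 2·E₁ + 6·E₂, S₃ = 6·E₂; reading off coefficients, c₁ = [0, 2, 0] and c₂ = [-9, 6, 6].
Hence T = [3, -2] ⊗ [1, 1, 1] ⊗ [0, 2, 0] + [1, 0] ⊗ [3, 2, -1] ⊗ [-9, 6, 6], so rank(T) ≤ 2.
These bounds meet, so rank(T) = 2.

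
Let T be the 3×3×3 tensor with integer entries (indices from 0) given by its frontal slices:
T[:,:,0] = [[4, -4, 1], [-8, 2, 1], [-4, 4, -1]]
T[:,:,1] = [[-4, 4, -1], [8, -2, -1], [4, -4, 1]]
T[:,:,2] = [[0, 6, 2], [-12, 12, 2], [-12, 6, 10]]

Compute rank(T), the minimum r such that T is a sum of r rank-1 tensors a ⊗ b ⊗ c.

3

Lower bound: the mode-2 unfolding of T (rows indexed by j, columns by (i,k) = (0,0), (0,1), (0,2), (1,0), (1,1), (1,2), (2,0), (2,1), (2,2)) is [[4, -4, 0, -8, 8, -12, -4, 4, -12], [-4, 4, 6, 2, -2, 12, 4, -4, 6], [1, -1, 2, 1, -1, 2, -1, 1, 10]].
There the 3×3 minor on rows j ∈ {0, 1, 2}, columns (i,k) ∈ {(0,0), (0,2), (1,0)} is det [[4, 0, -8], [-4, 6, 2], [1, 2, 1]] = 120 ≠ 0, so this unfolding has rank ≥ 3; CP rank is at least every unfolding rank, so rank(T) ≥ 3. (This is only a lower bound: in general the CP rank may exceed every unfolding rank, so we still need to exhibit 3 rank-1 terms summing to T.)
Upper bound: T is a sum of 3 rank-1 terms, T = [1, -2, -1] ⊗ [2, -1, 0] ⊗ [2, -2, 2] + [1, 1, -1] ⊗ [0, 2, -1] ⊗ [-1, 1, 2] + [1, 1, 2] ⊗ [1, -1, -1] ⊗ [0, 0, -4] (written with every a and b primitive with positive leading entry and the scale carried by c; CP decompositions are not unique, and this one is verified by expanding entrywise), so rank(T) ≤ 3.
These bounds meet, so rank(T) = 3.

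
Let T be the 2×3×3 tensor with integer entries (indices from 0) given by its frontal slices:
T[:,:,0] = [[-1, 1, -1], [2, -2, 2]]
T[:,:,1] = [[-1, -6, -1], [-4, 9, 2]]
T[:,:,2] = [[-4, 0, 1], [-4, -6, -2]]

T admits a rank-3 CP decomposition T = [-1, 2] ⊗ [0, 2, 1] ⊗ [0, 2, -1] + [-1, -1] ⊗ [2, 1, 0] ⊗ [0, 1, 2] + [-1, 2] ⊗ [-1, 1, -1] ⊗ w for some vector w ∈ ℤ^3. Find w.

Subtract the known terms from T to get the rank-1 residual R = [-1, 2] ⊗ [-1, 1, -1] ⊗ w, so R[i,j,k] = a[i]·b[j]·w[k]. Pick indices with nonzero a[0]·b[0] = (-1)·(-1) = 1. Only the fibre through (0,0,·) is needed: R[0,0,:] = T[0,0,:] − Σₗ aₗ[0]bₗ[0]cₗ = [-1, -1, -4] − (-1)·(0)·[0, 2, -1] − (-1)·(2)·[0, 1, 2] = [-1, 1, 0]. Then w[k] = R[0,0,k] / 1 for each k, giving w = [-1, 1, 0] / 1 = [-1, 1, 0].

w = [-1, 1, 0]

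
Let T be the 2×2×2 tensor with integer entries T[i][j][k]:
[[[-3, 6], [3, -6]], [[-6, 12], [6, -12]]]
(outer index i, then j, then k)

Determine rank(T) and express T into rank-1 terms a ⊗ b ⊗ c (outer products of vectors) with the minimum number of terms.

rank(T) = 1

Lower bound: T ≠ 0 (e.g. T[0,0,0] = -3), so rank(T) ≥ 1.
Upper bound: if T = a ⊗ b ⊗ c then every fibre of T is a multiple of the corresponding factor, so read the factors off the fibres through the nonzero entry T[0,0,0] = -3.
The mode-1 fibre T[:,0,0] = [-3, -6] gives a = (1, 2) (primitive direction); the mode-2 fibre T[0,:,0] = [-3, 3] gives b = (1, -1); then c[k] = T[0,0,k] / (a[0]·b[0]) = [-3, 6] / 1 = (-3, 6).
Expanding (1, 2) ⊗ (1, -1) ⊗ (-3, 6) reproduces all 8 entries of T, so T = (1, 2) ⊗ (1, -1) ⊗ (-3, 6) and rank(T) ≤ 1.
These bounds meet, so rank(T) = 1.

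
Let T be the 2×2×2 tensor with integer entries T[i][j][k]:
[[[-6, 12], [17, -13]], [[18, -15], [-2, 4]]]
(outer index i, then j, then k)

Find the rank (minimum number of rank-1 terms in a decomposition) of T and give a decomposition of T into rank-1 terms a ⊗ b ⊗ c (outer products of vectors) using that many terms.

rank(T) = 2

Lower bound: the mode-3 unfolding of T (rows indexed by k, columns by (i,j) = (0,0), (0,1), (1,0), (1,1)) is [[-6, 17, 18, -2], [12, -13, -15, 4]].
There the 2×2 minor on rows k ∈ {0, 1}, columns (i,j) ∈ {(0,0), (0,1)} is det [[-6, 17], [12, -13]] = -126 ≠ 0, so this unfolding has rank ≥ 2; CP rank is at least every unfolding rank, so rank(T) ≥ 2. (This is only a lower bound: in general the CP rank may exceed every unfolding rank, so we still need to exhibit 2 rank-1 terms summing to T.)
Upper bound — finding two terms. Write S_k = T[:,:,k] for the frontal slices: S₀ = [[-6, 17], [18, -2]], S₁ = [[12, -13], [-15, 4]].
If T = a₁ ⊗ b₁ ⊗ c₁ + a₂ ⊗ b₂ ⊗ c₂ then each S_k = c₁[k]·a₁b₁ᵀ + c₂[k]·a₂b₂ᵀ. S₀ and S₁ are linearly independent, so a₁b₁ᵀ and a₂b₂ᵀ must span the same plane of matrices: they are the rank-1 matrices of the form x·S₀ + y·S₁.
det(x·S₀ + y·S₁) is −294·x² + 441·xy − 147·y² = (-147)·(2·x − y)(x − y), vanishing at (x:y) = (1:2) and (1:1).
M₁ = S₀ + 2·S₁ = [[18, -9], [-12, 6]] = 3·[3, -2][2, -1]ᵀ and M₂ = S₀ + S₁ = [[6, 4], [3, 2]] = [2, 1][3, 2]ᵀ, so take a₁ = [3, -2], b₁ = [2, -1], a₂ = [2, 1], b₂ = [3, 2].
Each slice is an integer combination of E₁ = a₁b₁ᵀ and E₂ = a₂b₂ᵀ: S₀ = −3·E₁ + 2·E₂, S₁ = 3·E₁ − E₂; reading off coefficients, c₁ = [-3, 3] and c₂ = [2, -1].
Hence T = [3, -2] ⊗ [2, -1] ⊗ [-3, 3] + [2, 1] ⊗ [3, 2] ⊗ [2, -1], so rank(T) ≤ 2.
These bounds meet, so rank(T) = 2.
Check entry T[0,1,1] = -13: (3)·(-1)·(3) + (2)·(2)·(-1) = -13.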